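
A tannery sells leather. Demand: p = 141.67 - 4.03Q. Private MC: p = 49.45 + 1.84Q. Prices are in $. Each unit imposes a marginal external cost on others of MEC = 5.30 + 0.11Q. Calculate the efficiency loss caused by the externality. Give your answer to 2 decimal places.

Market equilibrium (private): 49.45 + 1.84Q = 141.67 - 4.03Q → Q_m = 15.7104.
Social marginal cost = private MC + MEC = 54.75 + 1.95Q.
Set SMC = demand: 54.75 + 1.95Q = 141.67 - 4.03Q → Q* = 14.5351.
The welfare-loss triangle has base |Q_m − Q*| and height MEC(Q_m) (the vertical gap between SMC and demand is zero at Q* and MEC at Q_m).
DWL = ½ × 1.1753 × 7.0281 = 4.1301.

DWL = $4.13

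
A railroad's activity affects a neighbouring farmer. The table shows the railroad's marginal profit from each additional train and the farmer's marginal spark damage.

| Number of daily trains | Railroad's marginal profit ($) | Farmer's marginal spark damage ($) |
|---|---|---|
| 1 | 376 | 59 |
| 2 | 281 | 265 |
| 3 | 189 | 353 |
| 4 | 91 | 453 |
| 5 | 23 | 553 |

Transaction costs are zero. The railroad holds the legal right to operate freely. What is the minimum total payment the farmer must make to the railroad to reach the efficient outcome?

$303

Left alone the railroad would choose level 5 (marginal profit stays positive).
Efficient level: k* = 2 (marginal profit ≥ marginal spark damage through 2).
The farmer must at least cover the railroad's forgone profit from cutting 5→2: 189 + 91 + 23 = 303.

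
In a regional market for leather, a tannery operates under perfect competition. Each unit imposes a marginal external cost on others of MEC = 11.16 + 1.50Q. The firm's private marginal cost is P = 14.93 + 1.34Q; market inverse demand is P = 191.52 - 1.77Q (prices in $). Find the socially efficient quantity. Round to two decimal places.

Q* = 35.89

Social marginal cost = private MC + MEC = 26.09 + 2.84Q.
Set SMC = demand: 26.09 + 2.84Q = 191.52 - 1.77Q → Q* = 35.8850.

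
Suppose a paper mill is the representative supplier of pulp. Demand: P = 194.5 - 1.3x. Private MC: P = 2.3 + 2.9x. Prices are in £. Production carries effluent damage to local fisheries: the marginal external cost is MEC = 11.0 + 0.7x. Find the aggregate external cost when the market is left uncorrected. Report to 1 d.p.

Market equilibrium (private): 2.3 + 2.9x = 194.5 - 1.3x → x_m = 45.7619.
Total external cost = ∫₀^{x_m} (11.0 + 0.7x) dx = 11.0×45.7619 + ½×0.7×45.7619² = 1236.3339.

£1236.3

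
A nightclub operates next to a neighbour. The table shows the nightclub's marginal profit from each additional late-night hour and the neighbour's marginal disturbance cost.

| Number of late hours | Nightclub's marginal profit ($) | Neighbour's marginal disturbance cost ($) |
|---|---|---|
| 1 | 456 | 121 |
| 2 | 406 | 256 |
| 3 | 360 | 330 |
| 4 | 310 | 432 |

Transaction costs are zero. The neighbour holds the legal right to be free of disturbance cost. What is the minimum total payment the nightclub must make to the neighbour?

$707

Efficient level: marginal profit ≥ marginal disturbance cost through level 3, so k* = 3.
With the neighbour holding the right, the nightclub must at least compensate total damage at k*: 121 + 256 + 330 = 707.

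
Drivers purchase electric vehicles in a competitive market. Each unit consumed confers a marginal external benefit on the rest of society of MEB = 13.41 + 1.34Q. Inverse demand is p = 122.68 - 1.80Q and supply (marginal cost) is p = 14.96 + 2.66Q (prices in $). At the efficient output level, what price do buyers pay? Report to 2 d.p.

P = $52.80

Social marginal benefit = demand + MEB = 136.09 - 0.46Q.
Set SMB = MC: 136.09 - 0.46Q = 14.96 + 2.66Q → Q* = 38.8237.
Consumer price on the demand curve at Q*: 122.68 − 1.80×38.8237 = 52.7973.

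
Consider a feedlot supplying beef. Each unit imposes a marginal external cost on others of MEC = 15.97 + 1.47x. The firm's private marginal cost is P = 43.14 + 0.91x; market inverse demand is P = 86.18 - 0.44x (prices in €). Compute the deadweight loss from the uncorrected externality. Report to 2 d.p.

DWL = €700.06

Market equilibrium (private): 43.14 + 0.91x = 86.18 - 0.44x → x_m = 31.8815.
Social marginal cost = private MC + MEC = 59.11 + 2.38x.
Set SMC = demand: 59.11 + 2.38x = 86.18 - 0.44x → x* = 9.5993.
The loss is the area between SMC and demand from x* to x_m; with linear curves that's a triangle of height MEC(x_m).
DWL = ½ × 22.2822 × 62.8358 = 700.0599.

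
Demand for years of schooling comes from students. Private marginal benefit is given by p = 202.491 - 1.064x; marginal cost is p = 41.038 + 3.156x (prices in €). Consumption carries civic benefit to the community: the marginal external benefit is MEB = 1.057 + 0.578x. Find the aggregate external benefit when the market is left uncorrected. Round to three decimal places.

€463.464

Market equilibrium (private): 41.038 + 3.156x = 202.491 - 1.064x → x_m = 38.2590.
Total external benefit = ∫₀^{x_m} (1.057 + 0.578x) dx = 1.057×38.2590 + ½×0.578×38.2590² = 463.4638.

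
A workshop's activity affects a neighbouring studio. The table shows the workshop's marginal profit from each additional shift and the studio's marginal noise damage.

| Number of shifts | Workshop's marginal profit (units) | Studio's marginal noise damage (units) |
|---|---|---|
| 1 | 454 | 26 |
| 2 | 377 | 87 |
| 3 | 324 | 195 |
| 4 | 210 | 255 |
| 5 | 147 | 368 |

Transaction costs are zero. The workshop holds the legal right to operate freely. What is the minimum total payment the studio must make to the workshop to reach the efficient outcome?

Left alone the workshop would choose level 5 (marginal profit stays positive).
Efficient level: k* = 3 (marginal profit ≥ marginal noise damage through 3).
The studio must at least cover the workshop's forgone profit from cutting 5→3: 210 + 147 = 357.

357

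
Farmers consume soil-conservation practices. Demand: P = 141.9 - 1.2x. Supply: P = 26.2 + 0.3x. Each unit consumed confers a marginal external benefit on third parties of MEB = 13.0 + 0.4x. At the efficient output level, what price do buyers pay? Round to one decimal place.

P = 1.5

Social marginal benefit = demand + MEB = 154.9 - 0.8x.
Set SMB = MC: 154.9 - 0.8x = 26.2 + 0.3x → x* = 117.0000.
Consumer price on the demand curve at x*: 141.9 − 1.2×117.0000 = 1.5000.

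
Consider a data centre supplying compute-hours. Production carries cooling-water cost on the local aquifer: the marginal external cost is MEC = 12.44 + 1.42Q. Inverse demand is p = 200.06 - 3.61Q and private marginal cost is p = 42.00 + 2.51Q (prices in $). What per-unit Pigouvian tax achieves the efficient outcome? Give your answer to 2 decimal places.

tax = $39.86 per unit

Social marginal cost = private MC + MEC = 54.44 + 3.93Q.
Set SMC = demand: 54.44 + 3.93Q = 200.06 - 3.61Q → Q* = 19.3130.
The Pigouvian tax equals MEC at Q*: 12.44 + 1.42×19.3130 = 39.8645.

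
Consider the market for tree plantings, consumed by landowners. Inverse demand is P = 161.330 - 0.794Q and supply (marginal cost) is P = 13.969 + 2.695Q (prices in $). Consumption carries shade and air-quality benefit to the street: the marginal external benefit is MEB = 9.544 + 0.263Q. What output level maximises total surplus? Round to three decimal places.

Social marginal benefit = demand + MEB = 170.874 - 0.531Q.
Set SMB = MC: 170.874 - 0.531Q = 13.969 + 2.695Q → Q* = 48.6376.

Q* = 48.638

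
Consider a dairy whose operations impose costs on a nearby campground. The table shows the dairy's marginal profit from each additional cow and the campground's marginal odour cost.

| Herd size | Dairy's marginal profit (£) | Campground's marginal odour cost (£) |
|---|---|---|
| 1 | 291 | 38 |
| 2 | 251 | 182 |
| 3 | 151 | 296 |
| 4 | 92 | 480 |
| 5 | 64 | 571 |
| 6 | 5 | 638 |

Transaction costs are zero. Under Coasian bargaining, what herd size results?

2

Bargaining reaches the level where marginal profit last exceeds marginal odour cost.
That holds through level 2 (251 ≥ 182) but not at 3 (151 < 296).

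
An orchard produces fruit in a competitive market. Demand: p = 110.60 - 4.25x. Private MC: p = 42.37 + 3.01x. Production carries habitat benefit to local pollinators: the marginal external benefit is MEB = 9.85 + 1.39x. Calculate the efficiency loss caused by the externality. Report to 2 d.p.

Market equilibrium (private): 42.37 + 3.01x = 110.60 - 4.25x → x_m = 9.3981.
Social marginal cost = private MC − MEB = 32.52 + 1.62x.
Set SMC = demand: 32.52 + 1.62x = 110.60 - 4.25x → x* = 13.3015.
The loss is the area between SMC and demand from x* to x_m; with linear curves that's a triangle of height MEB(x_m).
DWL = ½ × 3.9034 × 22.9133 = 44.7199.

DWL = 44.72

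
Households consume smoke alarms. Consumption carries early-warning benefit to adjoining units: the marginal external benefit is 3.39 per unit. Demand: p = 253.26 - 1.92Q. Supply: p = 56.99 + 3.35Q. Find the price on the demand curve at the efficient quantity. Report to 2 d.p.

P = 180.52

Social marginal benefit = demand + MEB = 256.65 - 1.92Q.
Set SMB = MC: 256.65 - 1.92Q = 56.99 + 3.35Q → Q* = 37.8861.
Consumer price on the demand curve at Q*: 253.26 − 1.92×37.8861 = 180.5187.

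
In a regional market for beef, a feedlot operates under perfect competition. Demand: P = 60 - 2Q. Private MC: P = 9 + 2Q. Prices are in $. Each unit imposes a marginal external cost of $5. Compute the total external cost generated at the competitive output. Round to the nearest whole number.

Market equilibrium (private): 9 + 2Q = 60 - 2Q → Q_m = 12.7500.
Total external cost = MEC × Q_m = 5 × 12.7500 = 63.7500.

$64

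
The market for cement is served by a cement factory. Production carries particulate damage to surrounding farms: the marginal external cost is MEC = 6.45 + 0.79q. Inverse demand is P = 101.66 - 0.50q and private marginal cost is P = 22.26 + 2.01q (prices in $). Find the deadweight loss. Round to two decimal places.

Market equilibrium (private): 22.26 + 2.01q = 101.66 - 0.50q → q_m = 31.6335.
Social marginal cost = private MC + MEC = 28.71 + 2.80q.
Set SMC = demand: 28.71 + 2.80q = 101.66 - 0.50q → q* = 22.1061.
The loss is the area between SMC and demand from q* to q_m; with linear curves that's a triangle of height MEC(q_m).
DWL = ½ × 9.5274 × 31.4404 = 149.7726.

DWL = $149.77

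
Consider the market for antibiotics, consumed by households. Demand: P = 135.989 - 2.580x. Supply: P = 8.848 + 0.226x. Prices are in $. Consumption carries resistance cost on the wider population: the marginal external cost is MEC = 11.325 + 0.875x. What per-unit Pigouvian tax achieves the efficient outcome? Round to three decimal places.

Social marginal benefit = demand − MEC = 124.664 - 3.455x.
Set SMB = MC: 124.664 - 3.455x = 8.848 + 0.226x → x* = 31.4632.
The Pigouvian tax equals MEC at x*: 11.325 + 0.875×31.4632 = 38.8553.

tax = $38.855 per unit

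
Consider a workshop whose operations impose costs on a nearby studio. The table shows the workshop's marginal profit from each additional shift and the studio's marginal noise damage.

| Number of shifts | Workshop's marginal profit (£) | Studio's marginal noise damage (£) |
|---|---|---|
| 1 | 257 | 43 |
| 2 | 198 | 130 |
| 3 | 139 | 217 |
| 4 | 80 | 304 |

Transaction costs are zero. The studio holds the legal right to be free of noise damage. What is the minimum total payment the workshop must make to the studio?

£173

Efficient level: marginal profit ≥ marginal noise damage through level 2, so k* = 2.
With the studio holding the right, the workshop must at least compensate total damage at k*: 43 + 130 = 173.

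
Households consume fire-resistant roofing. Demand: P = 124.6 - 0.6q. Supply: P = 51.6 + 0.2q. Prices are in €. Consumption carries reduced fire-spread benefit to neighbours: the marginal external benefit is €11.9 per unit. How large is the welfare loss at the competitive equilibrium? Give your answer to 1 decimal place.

DWL = €88.5

Market equilibrium (private): 51.6 + 0.2q = 124.6 - 0.6q → q_m = 91.2500.
Social marginal benefit = demand + MEB = 136.5 - 0.6q.
Set SMB = MC: 136.5 - 0.6q = 51.6 + 0.2q → q* = 106.1250.
Between q* and q_m the wedge SMB − MC runs linearly from 0 to MEB(q_m), so the loss is a triangle.
DWL = ½ × 14.8750 × 11.9000 = 88.5063.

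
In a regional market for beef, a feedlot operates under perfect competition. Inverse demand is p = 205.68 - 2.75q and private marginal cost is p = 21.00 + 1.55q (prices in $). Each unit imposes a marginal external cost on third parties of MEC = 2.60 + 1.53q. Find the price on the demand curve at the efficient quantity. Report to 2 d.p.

P = $119.79

Social marginal cost = private MC + MEC = 23.60 + 3.08q.
Set SMC = demand: 23.60 + 3.08q = 205.68 - 2.75q → q* = 31.2316.
Consumer price on the demand curve at q*: 205.68 − 2.75×31.2316 = 119.7931.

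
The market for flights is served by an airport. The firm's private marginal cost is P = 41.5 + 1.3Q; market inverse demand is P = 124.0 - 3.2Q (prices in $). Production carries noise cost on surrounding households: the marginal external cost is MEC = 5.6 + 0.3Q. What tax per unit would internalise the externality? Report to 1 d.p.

Social marginal cost = private MC + MEC = 47.1 + 1.6Q.
Set SMC = demand: 47.1 + 1.6Q = 124.0 - 3.2Q → Q* = 16.0208.
The Pigouvian tax equals MEC at Q*: 5.6 + 0.3×16.0208 = 10.4062.

tax = $10.4 per unit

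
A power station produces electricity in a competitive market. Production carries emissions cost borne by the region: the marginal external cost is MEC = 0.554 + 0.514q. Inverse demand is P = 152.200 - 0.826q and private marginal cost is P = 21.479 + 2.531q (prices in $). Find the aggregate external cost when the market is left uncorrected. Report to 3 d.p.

Market equilibrium (private): 21.479 + 2.531q = 152.200 - 0.826q → q_m = 38.9398.
Total external cost = ∫₀^{q_m} (0.554 + 0.514q) dq = 0.554×38.9398 + ½×0.514×38.9398² = 411.2638.

$411.264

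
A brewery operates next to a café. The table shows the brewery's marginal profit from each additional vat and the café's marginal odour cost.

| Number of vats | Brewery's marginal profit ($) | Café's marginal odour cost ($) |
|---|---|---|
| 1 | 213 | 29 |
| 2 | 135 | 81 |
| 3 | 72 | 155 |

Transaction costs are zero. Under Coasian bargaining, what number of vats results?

Bargaining reaches the level where marginal profit last exceeds marginal odour cost.
That holds through level 2 (135 ≥ 81) but not at 3 (72 < 155).

2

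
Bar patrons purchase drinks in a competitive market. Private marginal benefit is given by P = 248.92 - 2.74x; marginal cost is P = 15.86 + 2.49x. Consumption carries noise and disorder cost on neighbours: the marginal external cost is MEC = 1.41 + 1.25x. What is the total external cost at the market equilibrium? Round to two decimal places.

1303.95

Market equilibrium (private): 15.86 + 2.49x = 248.92 - 2.74x → x_m = 44.5621.
Total external cost = ∫₀^{x_m} (1.41 + 1.25x) dx = 1.41×44.5621 + ½×1.25×44.5621² = 1303.9455.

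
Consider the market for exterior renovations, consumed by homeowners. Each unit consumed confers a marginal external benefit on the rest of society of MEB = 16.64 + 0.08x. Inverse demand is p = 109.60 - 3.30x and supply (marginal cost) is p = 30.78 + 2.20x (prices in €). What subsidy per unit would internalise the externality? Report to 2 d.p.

Social marginal benefit = demand + MEB = 126.24 - 3.22x.
Set SMB = MC: 126.24 - 3.22x = 30.78 + 2.20x → x* = 17.6125.
The Pigouvian subsidy equals MEB at x*: 16.64 + 0.08×17.6125 = 18.0490.

subsidy = €18.05 per unit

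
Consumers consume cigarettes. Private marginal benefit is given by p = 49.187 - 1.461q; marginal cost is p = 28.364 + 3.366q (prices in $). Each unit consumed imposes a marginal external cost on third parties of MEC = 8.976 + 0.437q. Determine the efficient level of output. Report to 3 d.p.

Social marginal benefit = demand − MEC = 40.211 - 1.898q.
Set SMB = MC: 40.211 - 1.898q = 28.364 + 3.366q → q* = 2.2506.

q* = 2.251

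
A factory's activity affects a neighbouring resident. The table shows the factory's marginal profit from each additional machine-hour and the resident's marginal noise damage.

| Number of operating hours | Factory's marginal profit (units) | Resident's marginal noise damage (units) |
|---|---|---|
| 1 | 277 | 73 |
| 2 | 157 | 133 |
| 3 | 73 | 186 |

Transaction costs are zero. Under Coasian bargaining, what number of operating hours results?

Bargaining reaches the level where marginal profit last exceeds marginal noise damage.
That holds through level 2 (157 ≥ 133) but not at 3 (73 < 186).

2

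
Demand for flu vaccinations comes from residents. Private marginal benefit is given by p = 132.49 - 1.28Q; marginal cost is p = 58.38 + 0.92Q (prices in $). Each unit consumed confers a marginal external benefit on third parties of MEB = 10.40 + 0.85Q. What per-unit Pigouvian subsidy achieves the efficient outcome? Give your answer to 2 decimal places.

subsidy = $63.61 per unit

Social marginal benefit = demand + MEB = 142.89 - 0.43Q.
Set SMB = MC: 142.89 - 0.43Q = 58.38 + 0.92Q → Q* = 62.6000.
The Pigouvian subsidy equals MEB at Q*: 10.40 + 0.85×62.6000 = 63.6100.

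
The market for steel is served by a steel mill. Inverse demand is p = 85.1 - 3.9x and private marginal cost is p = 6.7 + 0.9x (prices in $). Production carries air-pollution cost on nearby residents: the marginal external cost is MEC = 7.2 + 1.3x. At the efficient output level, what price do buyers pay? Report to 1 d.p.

P = $39.6

Social marginal cost = private MC + MEC = 13.9 + 2.2x.
Set SMC = demand: 13.9 + 2.2x = 85.1 - 3.9x → x* = 11.6721.
Consumer price on the demand curve at x*: 85.1 − 3.9×11.6721 = 39.5788.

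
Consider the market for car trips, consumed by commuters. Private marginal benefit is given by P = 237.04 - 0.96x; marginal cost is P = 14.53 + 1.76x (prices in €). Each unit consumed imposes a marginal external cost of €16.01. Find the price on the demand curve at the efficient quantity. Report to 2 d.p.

Social marginal benefit = demand − MEC = 221.03 - 0.96x.
Set SMB = MC: 221.03 - 0.96x = 14.53 + 1.76x → x* = 75.9191.
Consumer price on the demand curve at x*: 237.04 − 0.96×75.9191 = 164.1577.

P = €164.16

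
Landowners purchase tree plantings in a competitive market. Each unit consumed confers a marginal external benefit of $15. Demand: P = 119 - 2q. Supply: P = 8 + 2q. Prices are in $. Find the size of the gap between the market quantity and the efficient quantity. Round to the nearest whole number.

4 units

Market equilibrium (private): 8 + 2q = 119 - 2q → q_m = 27.7500.
Social marginal benefit = demand + MEB = 134 - 2q.
Set SMB = MC: 134 - 2q = 8 + 2q → q* = 31.5000.
Gap = |27.7500 − 31.5000| = 3.7500.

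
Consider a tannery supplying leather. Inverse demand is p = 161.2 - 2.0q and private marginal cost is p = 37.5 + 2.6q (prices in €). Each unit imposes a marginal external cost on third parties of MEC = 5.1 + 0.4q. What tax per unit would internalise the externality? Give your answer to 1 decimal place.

tax = €14.6 per unit

Social marginal cost = private MC + MEC = 42.6 + 3.0q.
Set SMC = demand: 42.6 + 3.0q = 161.2 - 2.0q → q* = 23.7200.
The Pigouvian tax equals MEC at q*: 5.1 + 0.4×23.7200 = 14.5880.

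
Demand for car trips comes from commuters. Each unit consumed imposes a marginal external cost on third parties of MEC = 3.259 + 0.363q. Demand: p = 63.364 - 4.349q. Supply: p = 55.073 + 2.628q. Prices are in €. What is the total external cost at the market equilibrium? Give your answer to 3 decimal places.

Market equilibrium (private): 55.073 + 2.628q = 63.364 - 4.349q → q_m = 1.1883.
Total external cost = ∫₀^{q_m} (3.259 + 0.363q) dq = 3.259×1.1883 + ½×0.363×1.1883² = 4.1290.

€4.129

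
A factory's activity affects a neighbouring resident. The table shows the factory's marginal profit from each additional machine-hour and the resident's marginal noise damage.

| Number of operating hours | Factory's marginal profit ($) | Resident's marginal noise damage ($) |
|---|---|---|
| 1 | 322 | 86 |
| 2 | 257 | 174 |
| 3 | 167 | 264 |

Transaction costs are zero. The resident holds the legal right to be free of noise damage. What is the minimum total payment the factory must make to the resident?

$260

Efficient level: marginal profit ≥ marginal noise damage through level 2, so k* = 2.
With the resident holding the right, the factory must at least compensate total damage at k*: 86 + 174 = 260.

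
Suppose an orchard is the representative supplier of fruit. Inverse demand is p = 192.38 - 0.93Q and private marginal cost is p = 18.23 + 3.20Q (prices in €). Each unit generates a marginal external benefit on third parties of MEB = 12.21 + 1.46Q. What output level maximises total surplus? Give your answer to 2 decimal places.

Q* = 69.80

Social marginal cost = private MC − MEB = 6.02 + 1.74Q.
Set SMC = demand: 6.02 + 1.74Q = 192.38 - 0.93Q → Q* = 69.7978.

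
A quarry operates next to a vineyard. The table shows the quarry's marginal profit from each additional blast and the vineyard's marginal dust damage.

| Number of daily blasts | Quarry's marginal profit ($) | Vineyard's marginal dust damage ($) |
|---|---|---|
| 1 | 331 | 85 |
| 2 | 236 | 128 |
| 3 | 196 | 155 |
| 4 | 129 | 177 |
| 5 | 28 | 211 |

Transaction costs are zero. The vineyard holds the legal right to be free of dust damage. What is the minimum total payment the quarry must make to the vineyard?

$368

Efficient level: marginal profit ≥ marginal dust damage through level 3, so k* = 3.
With the vineyard holding the right, the quarry must at least compensate total damage at k*: 85 + 128 + 155 = 368.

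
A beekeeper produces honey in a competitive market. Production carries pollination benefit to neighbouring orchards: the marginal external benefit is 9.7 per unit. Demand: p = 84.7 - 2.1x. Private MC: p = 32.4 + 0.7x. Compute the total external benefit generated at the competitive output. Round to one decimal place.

Market equilibrium (private): 32.4 + 0.7x = 84.7 - 2.1x → x_m = 18.6786.
Total external benefit = MEB × x_m = 9.7 × 18.6786 = 181.1824.

181.2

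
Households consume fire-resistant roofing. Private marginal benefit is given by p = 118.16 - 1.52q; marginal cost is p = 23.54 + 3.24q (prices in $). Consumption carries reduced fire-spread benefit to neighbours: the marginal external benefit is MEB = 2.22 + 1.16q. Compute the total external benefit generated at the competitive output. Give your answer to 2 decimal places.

$273.31

Market equilibrium (private): 23.54 + 3.24q = 118.16 - 1.52q → q_m = 19.8782.
Total external benefit = ∫₀^{q_m} (2.22 + 1.16q) dq = 2.22×19.8782 + ½×1.16×19.8782² = 273.3124.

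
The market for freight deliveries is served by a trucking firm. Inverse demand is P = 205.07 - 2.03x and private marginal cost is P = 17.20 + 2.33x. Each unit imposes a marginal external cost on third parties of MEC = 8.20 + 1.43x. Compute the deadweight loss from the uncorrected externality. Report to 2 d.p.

DWL = 420.94

Market equilibrium (private): 17.20 + 2.33x = 205.07 - 2.03x → x_m = 43.0894.
Social marginal cost = private MC + MEC = 25.40 + 3.76x.
Set SMC = demand: 25.40 + 3.76x = 205.07 - 2.03x → x* = 31.0311.
The welfare-loss triangle has base |x_m − x*| and height MEC(x_m) (the vertical gap between SMC and demand is zero at x* and MEC at x_m).
DWL = ½ × 12.0583 × 69.8179 = 420.9426.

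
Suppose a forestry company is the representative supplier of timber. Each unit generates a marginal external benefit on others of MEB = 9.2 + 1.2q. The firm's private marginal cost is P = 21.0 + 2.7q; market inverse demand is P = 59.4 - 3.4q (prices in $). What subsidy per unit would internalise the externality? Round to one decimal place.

subsidy = $20.9 per unit

Social marginal cost = private MC − MEB = 11.8 + 1.5q.
Set SMC = demand: 11.8 + 1.5q = 59.4 - 3.4q → q* = 9.7143.
The Pigouvian subsidy equals MEB at q*: 9.2 + 1.2×9.7143 = 20.8572.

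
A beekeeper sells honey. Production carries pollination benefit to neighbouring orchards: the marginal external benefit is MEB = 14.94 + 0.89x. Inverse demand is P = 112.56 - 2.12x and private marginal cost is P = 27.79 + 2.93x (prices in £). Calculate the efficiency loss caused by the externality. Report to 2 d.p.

Market equilibrium (private): 27.79 + 2.93x = 112.56 - 2.12x → x_m = 16.7861.
Social marginal cost = private MC − MEB = 12.85 + 2.04x.
Set SMC = demand: 12.85 + 2.04x = 112.56 - 2.12x → x* = 23.9688.
Height of the DWL triangle at x_m is demand(x_m) − SMC(x_m) = MEB(x_m) = 29.8797.
DWL = ½ × 7.1827 × 29.8797 = 107.3085.

DWL = £107.31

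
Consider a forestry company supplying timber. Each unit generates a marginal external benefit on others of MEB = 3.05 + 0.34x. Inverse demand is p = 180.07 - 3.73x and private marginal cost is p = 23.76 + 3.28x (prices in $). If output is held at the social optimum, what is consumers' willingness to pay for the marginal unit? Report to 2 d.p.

Social marginal cost = private MC − MEB = 20.71 + 2.94x.
Set SMC = demand: 20.71 + 2.94x = 180.07 - 3.73x → x* = 23.8921.
Consumer price on the demand curve at x*: 180.07 − 3.73×23.8921 = 90.9525.

P = $90.95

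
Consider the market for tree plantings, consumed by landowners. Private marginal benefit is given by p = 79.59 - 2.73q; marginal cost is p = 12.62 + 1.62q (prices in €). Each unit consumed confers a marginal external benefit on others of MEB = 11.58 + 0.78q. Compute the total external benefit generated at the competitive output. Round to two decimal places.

€270.72

Market equilibrium (private): 12.62 + 1.62q = 79.59 - 2.73q → q_m = 15.3954.
Total external benefit = ∫₀^{q_m} (11.58 + 0.78q) dq = 11.58×15.3954 + ½×0.78×15.3954² = 270.7159.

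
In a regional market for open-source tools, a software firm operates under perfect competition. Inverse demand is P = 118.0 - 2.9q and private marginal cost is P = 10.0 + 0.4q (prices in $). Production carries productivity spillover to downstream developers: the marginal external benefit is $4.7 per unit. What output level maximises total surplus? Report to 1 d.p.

q* = 34.2

Social marginal cost = private MC − MEB = 5.3 + 0.4q.
Set SMC = demand: 5.3 + 0.4q = 118.0 - 2.9q → q* = 34.1515.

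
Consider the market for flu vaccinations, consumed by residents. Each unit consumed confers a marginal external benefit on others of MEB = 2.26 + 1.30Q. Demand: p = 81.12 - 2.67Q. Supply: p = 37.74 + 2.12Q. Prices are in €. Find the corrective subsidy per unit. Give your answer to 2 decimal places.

Social marginal benefit = demand + MEB = 83.38 - 1.37Q.
Set SMB = MC: 83.38 - 1.37Q = 37.74 + 2.12Q → Q* = 13.0774.
The Pigouvian subsidy equals MEB at Q*: 2.26 + 1.30×13.0774 = 19.2606.

subsidy = €19.26 per unit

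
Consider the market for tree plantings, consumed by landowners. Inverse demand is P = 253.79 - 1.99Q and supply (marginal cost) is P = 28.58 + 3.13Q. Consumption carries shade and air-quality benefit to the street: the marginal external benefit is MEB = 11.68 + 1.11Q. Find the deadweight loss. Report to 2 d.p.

DWL = 456.46

Market equilibrium (private): 28.58 + 3.13Q = 253.79 - 1.99Q → Q_m = 43.9863.
Social marginal benefit = demand + MEB = 265.47 - 0.88Q.
Set SMB = MC: 265.47 - 0.88Q = 28.58 + 3.13Q → Q* = 59.0748.
Between Q* and Q_m the wedge SMB − MC runs linearly from 0 to MEB(Q_m), so the loss is a triangle.
DWL = ½ × 15.0885 × 60.5048 = 456.4633.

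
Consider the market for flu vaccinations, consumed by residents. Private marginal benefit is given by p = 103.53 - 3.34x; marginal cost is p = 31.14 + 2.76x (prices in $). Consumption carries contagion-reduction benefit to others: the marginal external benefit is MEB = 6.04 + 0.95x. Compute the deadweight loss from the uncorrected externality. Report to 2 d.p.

DWL = $29.10

Market equilibrium (private): 31.14 + 2.76x = 103.53 - 3.34x → x_m = 11.8672.
Social marginal benefit = demand + MEB = 109.57 - 2.39x.
Set SMB = MC: 109.57 - 2.39x = 31.14 + 2.76x → x* = 15.2291.
The welfare-loss triangle has base |x_m − x*| and height MEB(x_m) (the vertical gap between SMB and MC is zero at x* and MEB at x_m).
DWL = ½ × 3.3619 × 17.3139 = 29.1038.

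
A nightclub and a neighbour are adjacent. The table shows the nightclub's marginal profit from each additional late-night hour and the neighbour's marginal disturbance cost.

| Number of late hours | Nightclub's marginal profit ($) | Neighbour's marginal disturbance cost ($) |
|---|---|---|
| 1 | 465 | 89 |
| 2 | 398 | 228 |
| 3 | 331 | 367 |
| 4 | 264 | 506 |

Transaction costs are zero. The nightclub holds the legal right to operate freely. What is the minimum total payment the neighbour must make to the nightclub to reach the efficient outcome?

$595

Left alone the nightclub would choose level 4 (marginal profit stays positive).
Efficient level: k* = 2 (marginal profit ≥ marginal disturbance cost through 2).
The neighbour must at least cover the nightclub's forgone profit from cutting 4→2: 331 + 264 = 595.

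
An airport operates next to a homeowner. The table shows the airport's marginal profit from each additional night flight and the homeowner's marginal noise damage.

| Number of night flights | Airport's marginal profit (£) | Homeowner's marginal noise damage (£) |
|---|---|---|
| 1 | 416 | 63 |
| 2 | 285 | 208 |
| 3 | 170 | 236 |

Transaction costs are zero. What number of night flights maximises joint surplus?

Bargaining reaches the level where marginal profit last exceeds marginal noise damage.
That holds through level 2 (285 ≥ 208) but not at 3 (170 < 236).

2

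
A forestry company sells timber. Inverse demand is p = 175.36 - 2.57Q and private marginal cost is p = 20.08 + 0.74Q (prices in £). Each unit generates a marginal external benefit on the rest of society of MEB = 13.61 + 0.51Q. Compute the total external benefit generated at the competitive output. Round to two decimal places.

£1199.67

Market equilibrium (private): 20.08 + 0.74Q = 175.36 - 2.57Q → Q_m = 46.9124.
Total external benefit = ∫₀^{Q_m} (13.61 + 0.51Q) dQ = 13.61×46.9124 + ½×0.51×46.9124² = 1199.6749.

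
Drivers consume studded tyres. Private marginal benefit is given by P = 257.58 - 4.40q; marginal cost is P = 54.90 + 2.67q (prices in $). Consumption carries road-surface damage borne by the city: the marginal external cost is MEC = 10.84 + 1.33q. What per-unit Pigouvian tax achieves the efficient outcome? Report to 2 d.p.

tax = $41.21 per unit

Social marginal benefit = demand − MEC = 246.74 - 5.73q.
Set SMB = MC: 246.74 - 5.73q = 54.90 + 2.67q → q* = 22.8381.
The Pigouvian tax equals MEC at q*: 10.84 + 1.33×22.8381 = 41.2147.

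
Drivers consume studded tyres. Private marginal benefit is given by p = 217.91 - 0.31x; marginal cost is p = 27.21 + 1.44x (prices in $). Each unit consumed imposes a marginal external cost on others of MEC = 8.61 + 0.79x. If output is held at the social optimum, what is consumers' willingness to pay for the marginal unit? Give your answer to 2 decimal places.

Social marginal benefit = demand − MEC = 209.30 - 1.10x.
Set SMB = MC: 209.30 - 1.10x = 27.21 + 1.44x → x* = 71.6890.
Consumer price on the demand curve at x*: 217.91 − 0.31×71.6890 = 195.6864.

P = $195.69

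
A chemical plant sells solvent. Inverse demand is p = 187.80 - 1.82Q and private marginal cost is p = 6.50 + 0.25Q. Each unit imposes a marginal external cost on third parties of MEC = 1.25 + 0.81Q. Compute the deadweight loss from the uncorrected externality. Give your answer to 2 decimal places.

DWL = 904.84

Market equilibrium (private): 6.50 + 0.25Q = 187.80 - 1.82Q → Q_m = 87.5845.
Social marginal cost = private MC + MEC = 7.75 + 1.06Q.
Set SMC = demand: 7.75 + 1.06Q = 187.80 - 1.82Q → Q* = 62.5174.
Between Q* and Q_m the wedge SMC − demand runs linearly from 0 to MEC(Q_m), so the loss is a triangle.
DWL = ½ × 25.0671 × 72.1935 = 904.8408.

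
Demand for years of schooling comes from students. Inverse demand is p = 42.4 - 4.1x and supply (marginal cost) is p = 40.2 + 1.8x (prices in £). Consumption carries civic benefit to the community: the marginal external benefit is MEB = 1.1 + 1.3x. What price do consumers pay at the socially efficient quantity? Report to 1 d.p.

Social marginal benefit = demand + MEB = 43.5 - 2.8x.
Set SMB = MC: 43.5 - 2.8x = 40.2 + 1.8x → x* = 0.7174.
Consumer price on the demand curve at x*: 42.4 − 4.1×0.7174 = 39.4587.

P = £39.5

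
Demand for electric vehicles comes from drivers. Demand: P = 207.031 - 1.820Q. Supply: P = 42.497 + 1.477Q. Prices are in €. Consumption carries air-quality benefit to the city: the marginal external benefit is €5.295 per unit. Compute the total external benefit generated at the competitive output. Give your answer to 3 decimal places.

€264.243

Market equilibrium (private): 42.497 + 1.477Q = 207.031 - 1.820Q → Q_m = 49.9042.
Total external benefit = MEB × Q_m = 5.295 × 49.9042 = 264.2427.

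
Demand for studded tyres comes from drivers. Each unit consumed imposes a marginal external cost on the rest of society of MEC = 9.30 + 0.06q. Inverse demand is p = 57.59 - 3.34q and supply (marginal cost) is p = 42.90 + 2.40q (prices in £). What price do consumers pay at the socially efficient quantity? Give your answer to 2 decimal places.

Social marginal benefit = demand − MEC = 48.29 - 3.40q.
Set SMB = MC: 48.29 - 3.40q = 42.90 + 2.40q → q* = 0.9293.
Consumer price on the demand curve at q*: 57.59 − 3.34×0.9293 = 54.4861.

P = £54.49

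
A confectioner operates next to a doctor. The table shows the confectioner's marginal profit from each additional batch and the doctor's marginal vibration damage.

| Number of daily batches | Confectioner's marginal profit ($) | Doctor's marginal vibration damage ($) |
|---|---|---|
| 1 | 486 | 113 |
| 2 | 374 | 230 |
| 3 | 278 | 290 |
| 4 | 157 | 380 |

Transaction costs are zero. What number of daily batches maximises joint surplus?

2

Bargaining reaches the level where marginal profit last exceeds marginal vibration damage.
That holds through level 2 (374 ≥ 230) but not at 3 (278 < 290).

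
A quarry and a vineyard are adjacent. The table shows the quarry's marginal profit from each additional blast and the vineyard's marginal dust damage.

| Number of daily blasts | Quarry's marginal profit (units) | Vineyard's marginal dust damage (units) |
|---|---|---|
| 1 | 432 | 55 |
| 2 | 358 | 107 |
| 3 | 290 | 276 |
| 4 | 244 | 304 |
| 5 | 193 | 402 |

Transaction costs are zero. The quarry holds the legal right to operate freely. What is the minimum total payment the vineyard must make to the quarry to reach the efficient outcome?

437

Left alone the quarry would choose level 5 (marginal profit stays positive).
Efficient level: k* = 3 (marginal profit ≥ marginal dust damage through 3).
The vineyard must at least cover the quarry's forgone profit from cutting 5→3: 244 + 193 = 437.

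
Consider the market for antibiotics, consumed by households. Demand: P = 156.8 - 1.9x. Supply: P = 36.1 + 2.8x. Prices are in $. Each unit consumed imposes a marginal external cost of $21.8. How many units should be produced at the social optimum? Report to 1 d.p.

Social marginal benefit = demand − MEC = 135.0 - 1.9x.
Set SMB = MC: 135.0 - 1.9x = 36.1 + 2.8x → x* = 21.0426.

x* = 21.0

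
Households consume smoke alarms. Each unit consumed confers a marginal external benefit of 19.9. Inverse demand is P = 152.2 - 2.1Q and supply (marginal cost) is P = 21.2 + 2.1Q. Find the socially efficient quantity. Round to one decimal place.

Q* = 35.9

Social marginal benefit = demand + MEB = 172.1 - 2.1Q.
Set SMB = MC: 172.1 - 2.1Q = 21.2 + 2.1Q → Q* = 35.9286.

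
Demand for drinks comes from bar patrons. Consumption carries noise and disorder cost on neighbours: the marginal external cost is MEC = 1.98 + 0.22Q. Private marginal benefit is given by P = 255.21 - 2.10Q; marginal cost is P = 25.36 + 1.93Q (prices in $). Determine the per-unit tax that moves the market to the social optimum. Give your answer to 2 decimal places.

Social marginal benefit = demand − MEC = 253.23 - 2.32Q.
Set SMB = MC: 253.23 - 2.32Q = 25.36 + 1.93Q → Q* = 53.6165.
The Pigouvian tax equals MEC at Q*: 1.98 + 0.22×53.6165 = 13.7756.

tax = $13.78 per unit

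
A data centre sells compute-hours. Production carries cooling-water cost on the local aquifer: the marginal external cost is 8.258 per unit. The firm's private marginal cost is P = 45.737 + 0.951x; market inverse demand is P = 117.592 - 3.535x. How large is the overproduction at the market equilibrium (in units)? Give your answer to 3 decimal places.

1.841 units

Market equilibrium (private): 45.737 + 0.951x = 117.592 - 3.535x → x_m = 16.0176.
Social marginal cost = private MC + MEC = 53.995 + 0.951x.
Set SMC = demand: 53.995 + 0.951x = 117.592 - 3.535x → x* = 14.1768.
Gap = |16.0176 − 14.1768| = 1.8408.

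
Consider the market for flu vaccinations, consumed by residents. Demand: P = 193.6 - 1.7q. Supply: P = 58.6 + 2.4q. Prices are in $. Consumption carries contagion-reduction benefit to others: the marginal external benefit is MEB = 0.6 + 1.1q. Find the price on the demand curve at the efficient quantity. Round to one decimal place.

Social marginal benefit = demand + MEB = 194.2 - 0.6q.
Set SMB = MC: 194.2 - 0.6q = 58.6 + 2.4q → q* = 45.2000.
Consumer price on the demand curve at q*: 193.6 − 1.7×45.2000 = 116.7600.

P = $116.8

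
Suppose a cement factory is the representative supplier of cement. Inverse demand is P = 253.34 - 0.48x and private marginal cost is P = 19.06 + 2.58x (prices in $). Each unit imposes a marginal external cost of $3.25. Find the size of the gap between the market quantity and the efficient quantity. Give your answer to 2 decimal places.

1.06 units

Market equilibrium (private): 19.06 + 2.58x = 253.34 - 0.48x → x_m = 76.5621.
Social marginal cost = private MC + MEC = 22.31 + 2.58x.
Set SMC = demand: 22.31 + 2.58x = 253.34 - 0.48x → x* = 75.5000.
Gap = |76.5621 − 75.5000| = 1.0621.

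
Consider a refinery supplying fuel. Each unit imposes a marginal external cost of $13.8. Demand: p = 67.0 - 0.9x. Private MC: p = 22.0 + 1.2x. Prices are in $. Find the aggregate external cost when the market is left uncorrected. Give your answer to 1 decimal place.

$295.7

Market equilibrium (private): 22.0 + 1.2x = 67.0 - 0.9x → x_m = 21.4286.
Total external cost = MEC × x_m = 13.8 × 21.4286 = 295.7147.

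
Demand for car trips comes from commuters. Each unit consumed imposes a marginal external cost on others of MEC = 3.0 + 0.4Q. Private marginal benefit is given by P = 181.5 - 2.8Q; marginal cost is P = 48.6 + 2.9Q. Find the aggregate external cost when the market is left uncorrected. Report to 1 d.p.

Market equilibrium (private): 48.6 + 2.9Q = 181.5 - 2.8Q → Q_m = 23.3158.
Total external cost = ∫₀^{Q_m} (3.0 + 0.4Q) dQ = 3.0×23.3158 + ½×0.4×23.3158² = 178.6727.

178.7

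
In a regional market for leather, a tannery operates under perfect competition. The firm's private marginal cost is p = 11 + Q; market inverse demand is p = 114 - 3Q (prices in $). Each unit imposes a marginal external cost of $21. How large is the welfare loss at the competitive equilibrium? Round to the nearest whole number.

DWL = $55

Market equilibrium (private): 11 + Q = 114 - 3Q → Q_m = 25.7500.
Social marginal cost = private MC + MEC = 32 + Q.
Set SMC = demand: 32 + Q = 114 - 3Q → Q* = 20.5000.
The welfare-loss triangle has base |Q_m − Q*| and height MEC(Q_m) (the vertical gap between SMC and demand is zero at Q* and MEC at Q_m).
DWL = ½ × 5.2500 × 21.0000 = 55.1250.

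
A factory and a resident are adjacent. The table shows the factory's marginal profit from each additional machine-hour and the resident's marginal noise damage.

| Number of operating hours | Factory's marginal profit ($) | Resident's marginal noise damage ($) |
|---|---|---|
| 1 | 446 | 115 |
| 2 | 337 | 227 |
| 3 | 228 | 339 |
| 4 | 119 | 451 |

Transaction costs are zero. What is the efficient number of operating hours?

2

Bargaining reaches the level where marginal profit last exceeds marginal noise damage.
That holds through level 2 (337 ≥ 227) but not at 3 (228 < 339).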